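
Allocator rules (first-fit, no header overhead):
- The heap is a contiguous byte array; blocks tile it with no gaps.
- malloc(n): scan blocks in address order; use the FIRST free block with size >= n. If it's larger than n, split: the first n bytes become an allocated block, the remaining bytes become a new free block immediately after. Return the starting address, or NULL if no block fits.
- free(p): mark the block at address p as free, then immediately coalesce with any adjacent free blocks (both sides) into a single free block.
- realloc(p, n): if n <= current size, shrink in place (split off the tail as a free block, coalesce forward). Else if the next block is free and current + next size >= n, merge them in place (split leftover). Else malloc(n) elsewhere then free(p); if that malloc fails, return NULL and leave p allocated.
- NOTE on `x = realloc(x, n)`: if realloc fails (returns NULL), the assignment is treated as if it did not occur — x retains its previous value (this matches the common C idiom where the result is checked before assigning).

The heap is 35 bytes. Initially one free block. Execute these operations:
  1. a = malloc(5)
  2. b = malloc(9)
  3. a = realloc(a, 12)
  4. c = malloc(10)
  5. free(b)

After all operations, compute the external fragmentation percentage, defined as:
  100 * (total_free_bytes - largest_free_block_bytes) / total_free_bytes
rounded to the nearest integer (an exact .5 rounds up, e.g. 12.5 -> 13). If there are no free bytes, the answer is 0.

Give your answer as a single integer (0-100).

Op 1: a = malloc(5) -> a = 0; heap: [0-4 ALLOC][5-34 FREE]
Op 2: b = malloc(9) -> b = 5; heap: [0-4 ALLOC][5-13 ALLOC][14-34 FREE]
Op 3: a = realloc(a, 12) -> a = 14; heap: [0-4 FREE][5-13 ALLOC][14-25 ALLOC][26-34 FREE]
Op 4: c = malloc(10) -> c = NULL; heap: [0-4 FREE][5-13 ALLOC][14-25 ALLOC][26-34 FREE]
Op 5: free(b) -> (freed b); heap: [0-13 FREE][14-25 ALLOC][26-34 FREE]
Free blocks: [14 9] total_free=23 largest=14 -> 100*(23-14)/23 = 900/23 ≈ 39.130 -> rounds to 39

Answer: 39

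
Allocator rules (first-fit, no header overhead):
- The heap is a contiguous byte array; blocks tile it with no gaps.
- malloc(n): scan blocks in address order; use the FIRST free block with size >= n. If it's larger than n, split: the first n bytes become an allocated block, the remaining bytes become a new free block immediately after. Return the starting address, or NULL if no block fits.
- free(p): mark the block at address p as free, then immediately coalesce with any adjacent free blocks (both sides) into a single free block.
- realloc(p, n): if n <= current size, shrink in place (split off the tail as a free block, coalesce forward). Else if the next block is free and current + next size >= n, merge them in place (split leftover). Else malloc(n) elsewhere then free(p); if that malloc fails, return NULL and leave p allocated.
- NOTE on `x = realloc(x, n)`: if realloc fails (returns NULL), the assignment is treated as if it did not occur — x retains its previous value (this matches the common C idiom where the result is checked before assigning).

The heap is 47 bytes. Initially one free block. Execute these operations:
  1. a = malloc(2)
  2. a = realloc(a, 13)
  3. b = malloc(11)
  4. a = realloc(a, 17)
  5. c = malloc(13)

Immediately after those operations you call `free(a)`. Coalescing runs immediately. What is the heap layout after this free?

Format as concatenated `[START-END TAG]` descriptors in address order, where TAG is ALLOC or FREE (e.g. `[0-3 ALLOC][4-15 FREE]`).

Answer: [0-12 ALLOC][13-23 ALLOC][24-46 FREE]

Derivation:
Op 1: a = malloc(2) -> a = 0; heap: [0-1 ALLOC][2-46 FREE]
Op 2: a = realloc(a, 13) -> a = 0; heap: [0-12 ALLOC][13-46 FREE]
Op 3: b = malloc(11) -> b = 13; heap: [0-12 ALLOC][13-23 ALLOC][24-46 FREE]
Op 4: a = realloc(a, 17) -> a = 24; heap: [0-12 FREE][13-23 ALLOC][24-40 ALLOC][41-46 FREE]
Op 5: c = malloc(13) -> c = 0; heap: [0-12 ALLOC][13-23 ALLOC][24-40 ALLOC][41-46 FREE]
free(a): a = 24 -> block [24-40 ALLOC]; mark free, coalesce with adjacent free neighbors -> [0-12 ALLOC][13-23 ALLOC][24-46 FREE]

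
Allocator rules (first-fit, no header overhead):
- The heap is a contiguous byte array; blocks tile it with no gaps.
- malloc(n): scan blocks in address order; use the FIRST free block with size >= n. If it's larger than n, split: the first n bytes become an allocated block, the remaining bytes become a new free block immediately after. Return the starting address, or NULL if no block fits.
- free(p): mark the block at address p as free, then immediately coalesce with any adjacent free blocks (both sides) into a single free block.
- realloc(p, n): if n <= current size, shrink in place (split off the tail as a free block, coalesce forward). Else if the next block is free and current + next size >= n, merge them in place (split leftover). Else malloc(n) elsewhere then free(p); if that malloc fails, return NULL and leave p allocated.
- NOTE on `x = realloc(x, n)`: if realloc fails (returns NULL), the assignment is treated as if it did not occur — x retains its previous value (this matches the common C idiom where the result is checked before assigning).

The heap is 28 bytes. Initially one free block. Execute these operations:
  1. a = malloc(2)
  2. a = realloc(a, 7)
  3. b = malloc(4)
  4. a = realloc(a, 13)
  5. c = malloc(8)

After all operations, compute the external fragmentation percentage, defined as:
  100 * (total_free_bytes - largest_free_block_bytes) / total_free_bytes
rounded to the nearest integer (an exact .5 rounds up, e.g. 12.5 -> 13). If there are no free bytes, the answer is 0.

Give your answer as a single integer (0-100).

Op 1: a = malloc(2) -> a = 0; heap: [0-1 ALLOC][2-27 FREE]
Op 2: a = realloc(a, 7) -> a = 0; heap: [0-6 ALLOC][7-27 FREE]
Op 3: b = malloc(4) -> b = 7; heap: [0-6 ALLOC][7-10 ALLOC][11-27 FREE]
Op 4: a = realloc(a, 13) -> a = 11; heap: [0-6 FREE][7-10 ALLOC][11-23 ALLOC][24-27 FREE]
Op 5: c = malloc(8) -> c = NULL; heap: [0-6 FREE][7-10 ALLOC][11-23 ALLOC][24-27 FREE]
Free blocks: [7 4] total_free=11 largest=7 -> 100*(11-7)/11 = 400/11 ≈ 36.364 -> rounds to 36

Answer: 36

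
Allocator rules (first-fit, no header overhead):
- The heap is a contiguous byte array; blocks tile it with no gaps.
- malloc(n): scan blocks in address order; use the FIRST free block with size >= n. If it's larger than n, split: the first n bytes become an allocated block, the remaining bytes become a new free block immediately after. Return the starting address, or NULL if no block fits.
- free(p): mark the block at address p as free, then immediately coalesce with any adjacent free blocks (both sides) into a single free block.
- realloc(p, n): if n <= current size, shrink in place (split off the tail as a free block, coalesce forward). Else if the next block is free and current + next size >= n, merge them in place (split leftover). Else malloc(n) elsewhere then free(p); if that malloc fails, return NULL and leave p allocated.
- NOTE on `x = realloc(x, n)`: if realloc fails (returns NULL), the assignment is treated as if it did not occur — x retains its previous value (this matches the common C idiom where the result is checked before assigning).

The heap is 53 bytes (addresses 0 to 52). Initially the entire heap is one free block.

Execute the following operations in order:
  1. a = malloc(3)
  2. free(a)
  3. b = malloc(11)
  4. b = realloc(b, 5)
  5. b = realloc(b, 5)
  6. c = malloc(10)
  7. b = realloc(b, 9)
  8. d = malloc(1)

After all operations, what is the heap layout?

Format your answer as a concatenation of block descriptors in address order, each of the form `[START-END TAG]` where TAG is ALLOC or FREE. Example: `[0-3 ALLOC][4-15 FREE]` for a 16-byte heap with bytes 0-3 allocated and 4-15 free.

Answer: [0-0 ALLOC][1-4 FREE][5-14 ALLOC][15-23 ALLOC][24-52 FREE]

Derivation:
Op 1: a = malloc(3) -> a = 0; heap: [0-2 ALLOC][3-52 FREE]
Op 2: free(a) -> (freed a); heap: [0-52 FREE]
Op 3: b = malloc(11) -> b = 0; heap: [0-10 ALLOC][11-52 FREE]
Op 4: b = realloc(b, 5) -> b = 0; heap: [0-4 ALLOC][5-52 FREE]
Op 5: b = realloc(b, 5) -> b = 0; heap: [0-4 ALLOC][5-52 FREE]
Op 6: c = malloc(10) -> c = 5; heap: [0-4 ALLOC][5-14 ALLOC][15-52 FREE]
Op 7: b = realloc(b, 9) -> b = 15; heap: [0-4 FREE][5-14 ALLOC][15-23 ALLOC][24-52 FREE]
Op 8: d = malloc(1) -> d = 0; heap: [0-0 ALLOC][1-4 FREE][5-14 ALLOC][15-23 ALLOC][24-52 FREE]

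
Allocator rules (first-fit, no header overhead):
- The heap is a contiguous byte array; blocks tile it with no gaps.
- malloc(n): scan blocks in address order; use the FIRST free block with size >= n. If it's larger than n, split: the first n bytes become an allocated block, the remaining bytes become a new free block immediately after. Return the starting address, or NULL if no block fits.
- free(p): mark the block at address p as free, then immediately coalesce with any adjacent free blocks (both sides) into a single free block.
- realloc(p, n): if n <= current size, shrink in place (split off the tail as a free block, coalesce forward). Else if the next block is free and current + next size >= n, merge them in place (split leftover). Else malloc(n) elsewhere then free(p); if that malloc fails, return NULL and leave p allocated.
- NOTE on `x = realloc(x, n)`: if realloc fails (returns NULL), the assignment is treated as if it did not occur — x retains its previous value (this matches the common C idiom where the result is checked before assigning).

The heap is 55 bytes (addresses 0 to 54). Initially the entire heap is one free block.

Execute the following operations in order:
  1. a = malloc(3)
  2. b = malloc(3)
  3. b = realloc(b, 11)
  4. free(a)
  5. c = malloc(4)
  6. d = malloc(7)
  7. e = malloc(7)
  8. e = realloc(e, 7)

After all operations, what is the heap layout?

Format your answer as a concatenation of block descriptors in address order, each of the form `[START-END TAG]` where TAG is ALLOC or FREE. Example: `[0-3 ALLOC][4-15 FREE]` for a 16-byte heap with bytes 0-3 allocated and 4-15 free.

Op 1: a = malloc(3) -> a = 0; heap: [0-2 ALLOC][3-54 FREE]
Op 2: b = malloc(3) -> b = 3; heap: [0-2 ALLOC][3-5 ALLOC][6-54 FREE]
Op 3: b = realloc(b, 11) -> b = 3; heap: [0-2 ALLOC][3-13 ALLOC][14-54 FREE]
Op 4: free(a) -> (freed a); heap: [0-2 FREE][3-13 ALLOC][14-54 FREE]
Op 5: c = malloc(4) -> c = 14; heap: [0-2 FREE][3-13 ALLOC][14-17 ALLOC][18-54 FREE]
Op 6: d = malloc(7) -> d = 18; heap: [0-2 FREE][3-13 ALLOC][14-17 ALLOC][18-24 ALLOC][25-54 FREE]
Op 7: e = malloc(7) -> e = 25; heap: [0-2 FREE][3-13 ALLOC][14-17 ALLOC][18-24 ALLOC][25-31 ALLOC][32-54 FREE]
Op 8: e = realloc(e, 7) -> e = 25; heap: [0-2 FREE][3-13 ALLOC][14-17 ALLOC][18-24 ALLOC][25-31 ALLOC][32-54 FREE]

Answer: [0-2 FREE][3-13 ALLOC][14-17 ALLOC][18-24 ALLOC][25-31 ALLOC][32-54 FREE]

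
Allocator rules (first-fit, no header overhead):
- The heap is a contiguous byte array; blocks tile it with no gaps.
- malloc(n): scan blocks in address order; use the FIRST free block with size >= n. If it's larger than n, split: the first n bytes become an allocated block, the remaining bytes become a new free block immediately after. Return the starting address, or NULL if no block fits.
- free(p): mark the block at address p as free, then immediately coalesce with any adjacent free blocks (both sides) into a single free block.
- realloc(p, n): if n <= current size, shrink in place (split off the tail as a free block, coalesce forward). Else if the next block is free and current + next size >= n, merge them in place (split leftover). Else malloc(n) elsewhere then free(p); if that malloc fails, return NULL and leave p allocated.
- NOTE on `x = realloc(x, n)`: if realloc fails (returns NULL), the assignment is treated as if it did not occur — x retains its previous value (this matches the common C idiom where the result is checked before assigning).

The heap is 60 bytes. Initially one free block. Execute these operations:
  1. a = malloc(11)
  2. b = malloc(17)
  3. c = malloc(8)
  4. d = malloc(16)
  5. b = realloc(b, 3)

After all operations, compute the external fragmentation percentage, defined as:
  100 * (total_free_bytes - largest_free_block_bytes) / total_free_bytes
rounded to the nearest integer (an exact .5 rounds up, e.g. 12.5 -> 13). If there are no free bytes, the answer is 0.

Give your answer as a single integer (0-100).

Answer: 36

Derivation:
Op 1: a = malloc(11) -> a = 0; heap: [0-10 ALLOC][11-59 FREE]
Op 2: b = malloc(17) -> b = 11; heap: [0-10 ALLOC][11-27 ALLOC][28-59 FREE]
Op 3: c = malloc(8) -> c = 28; heap: [0-10 ALLOC][11-27 ALLOC][28-35 ALLOC][36-59 FREE]
Op 4: d = malloc(16) -> d = 36; heap: [0-10 ALLOC][11-27 ALLOC][28-35 ALLOC][36-51 ALLOC][52-59 FREE]
Op 5: b = realloc(b, 3) -> b = 11; heap: [0-10 ALLOC][11-13 ALLOC][14-27 FREE][28-35 ALLOC][36-51 ALLOC][52-59 FREE]
Free blocks: [14 8] total_free=22 largest=14 -> 100*(22-14)/22 = 800/22 ≈ 36.364 -> rounds to 36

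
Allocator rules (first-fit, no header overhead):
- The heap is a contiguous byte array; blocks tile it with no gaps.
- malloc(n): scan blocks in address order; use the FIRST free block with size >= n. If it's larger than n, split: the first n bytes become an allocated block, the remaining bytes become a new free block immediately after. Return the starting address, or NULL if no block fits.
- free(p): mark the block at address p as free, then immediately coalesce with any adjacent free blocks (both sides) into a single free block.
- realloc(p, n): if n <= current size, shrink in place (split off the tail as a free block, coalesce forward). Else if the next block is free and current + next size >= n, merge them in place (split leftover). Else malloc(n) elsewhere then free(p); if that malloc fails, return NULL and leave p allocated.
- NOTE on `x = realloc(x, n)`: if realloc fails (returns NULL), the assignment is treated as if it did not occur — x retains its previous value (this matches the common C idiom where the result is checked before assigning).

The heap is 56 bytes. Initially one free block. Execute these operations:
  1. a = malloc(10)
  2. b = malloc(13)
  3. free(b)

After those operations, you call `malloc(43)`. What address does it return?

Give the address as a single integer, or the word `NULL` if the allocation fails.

Answer: 10

Derivation:
Op 1: a = malloc(10) -> a = 0; heap: [0-9 ALLOC][10-55 FREE]
Op 2: b = malloc(13) -> b = 10; heap: [0-9 ALLOC][10-22 ALLOC][23-55 FREE]
Op 3: free(b) -> (freed b); heap: [0-9 ALLOC][10-55 FREE]
malloc(43): first-fit scan over [0-9 ALLOC][10-55 FREE] -> 10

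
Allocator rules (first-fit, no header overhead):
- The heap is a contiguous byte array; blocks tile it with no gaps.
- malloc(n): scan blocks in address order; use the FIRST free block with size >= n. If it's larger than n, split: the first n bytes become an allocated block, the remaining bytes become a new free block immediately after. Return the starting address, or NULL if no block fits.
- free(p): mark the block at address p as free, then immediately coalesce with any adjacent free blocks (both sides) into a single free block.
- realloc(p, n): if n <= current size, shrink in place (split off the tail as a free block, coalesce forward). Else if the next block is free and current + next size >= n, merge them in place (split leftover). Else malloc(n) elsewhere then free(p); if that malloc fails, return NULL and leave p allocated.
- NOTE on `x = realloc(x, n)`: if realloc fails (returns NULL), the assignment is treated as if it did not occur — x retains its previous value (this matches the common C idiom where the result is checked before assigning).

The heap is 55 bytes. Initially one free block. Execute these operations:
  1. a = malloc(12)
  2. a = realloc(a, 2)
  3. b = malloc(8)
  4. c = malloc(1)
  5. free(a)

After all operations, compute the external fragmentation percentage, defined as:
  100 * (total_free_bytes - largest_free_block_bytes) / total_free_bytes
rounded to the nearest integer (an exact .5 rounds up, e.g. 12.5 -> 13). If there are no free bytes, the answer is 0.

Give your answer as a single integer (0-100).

Answer: 4

Derivation:
Op 1: a = malloc(12) -> a = 0; heap: [0-11 ALLOC][12-54 FREE]
Op 2: a = realloc(a, 2) -> a = 0; heap: [0-1 ALLOC][2-54 FREE]
Op 3: b = malloc(8) -> b = 2; heap: [0-1 ALLOC][2-9 ALLOC][10-54 FREE]
Op 4: c = malloc(1) -> c = 10; heap: [0-1 ALLOC][2-9 ALLOC][10-10 ALLOC][11-54 FREE]
Op 5: free(a) -> (freed a); heap: [0-1 FREE][2-9 ALLOC][10-10 ALLOC][11-54 FREE]
Free blocks: [2 44] total_free=46 largest=44 -> 100*(46-44)/46 = 200/46 ≈ 4.348 -> rounds to 4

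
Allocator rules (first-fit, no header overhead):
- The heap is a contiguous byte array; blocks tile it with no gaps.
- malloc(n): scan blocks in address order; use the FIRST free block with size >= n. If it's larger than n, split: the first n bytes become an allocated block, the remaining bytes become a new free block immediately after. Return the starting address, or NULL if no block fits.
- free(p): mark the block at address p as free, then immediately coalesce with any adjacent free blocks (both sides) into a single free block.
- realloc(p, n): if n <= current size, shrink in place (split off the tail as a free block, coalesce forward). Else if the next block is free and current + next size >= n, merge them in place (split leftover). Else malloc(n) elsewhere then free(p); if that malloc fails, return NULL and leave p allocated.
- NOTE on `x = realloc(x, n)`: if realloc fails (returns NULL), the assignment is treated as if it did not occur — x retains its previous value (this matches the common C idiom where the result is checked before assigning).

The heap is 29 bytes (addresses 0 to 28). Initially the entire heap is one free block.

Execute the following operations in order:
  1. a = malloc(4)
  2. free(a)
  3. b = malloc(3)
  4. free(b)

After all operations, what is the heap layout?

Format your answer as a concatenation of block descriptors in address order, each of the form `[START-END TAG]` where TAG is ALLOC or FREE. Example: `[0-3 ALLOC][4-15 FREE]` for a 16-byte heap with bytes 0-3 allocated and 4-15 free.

Op 1: a = malloc(4) -> a = 0; heap: [0-3 ALLOC][4-28 FREE]
Op 2: free(a) -> (freed a); heap: [0-28 FREE]
Op 3: b = malloc(3) -> b = 0; heap: [0-2 ALLOC][3-28 FREE]
Op 4: free(b) -> (freed b); heap: [0-28 FREE]

Answer: [0-28 FREE]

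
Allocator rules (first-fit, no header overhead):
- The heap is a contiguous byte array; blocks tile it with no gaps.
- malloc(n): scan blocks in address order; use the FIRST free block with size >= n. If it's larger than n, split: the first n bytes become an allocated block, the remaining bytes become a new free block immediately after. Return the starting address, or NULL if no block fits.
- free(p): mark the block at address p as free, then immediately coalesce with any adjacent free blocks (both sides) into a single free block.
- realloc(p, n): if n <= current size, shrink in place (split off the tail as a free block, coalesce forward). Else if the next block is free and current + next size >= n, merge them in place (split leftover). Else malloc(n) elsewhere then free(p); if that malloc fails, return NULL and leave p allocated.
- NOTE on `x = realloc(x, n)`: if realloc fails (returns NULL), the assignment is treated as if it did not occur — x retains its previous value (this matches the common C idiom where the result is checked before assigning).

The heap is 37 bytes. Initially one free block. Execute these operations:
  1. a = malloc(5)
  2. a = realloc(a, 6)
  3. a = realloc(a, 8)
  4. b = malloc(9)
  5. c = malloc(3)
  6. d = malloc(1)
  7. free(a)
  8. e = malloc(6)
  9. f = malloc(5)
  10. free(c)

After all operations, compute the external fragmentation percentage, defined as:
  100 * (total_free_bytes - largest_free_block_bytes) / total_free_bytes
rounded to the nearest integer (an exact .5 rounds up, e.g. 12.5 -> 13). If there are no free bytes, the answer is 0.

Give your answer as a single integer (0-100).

Op 1: a = malloc(5) -> a = 0; heap: [0-4 ALLOC][5-36 FREE]
Op 2: a = realloc(a, 6) -> a = 0; heap: [0-5 ALLOC][6-36 FREE]
Op 3: a = realloc(a, 8) -> a = 0; heap: [0-7 ALLOC][8-36 FREE]
Op 4: b = malloc(9) -> b = 8; heap: [0-7 ALLOC][8-16 ALLOC][17-36 FREE]
Op 5: c = malloc(3) -> c = 17; heap: [0-7 ALLOC][8-16 ALLOC][17-19 ALLOC][20-36 FREE]
Op 6: d = malloc(1) -> d = 20; heap: [0-7 ALLOC][8-16 ALLOC][17-19 ALLOC][20-20 ALLOC][21-36 FREE]
Op 7: free(a) -> (freed a); heap: [0-7 FREE][8-16 ALLOC][17-19 ALLOC][20-20 ALLOC][21-36 FREE]
Op 8: e = malloc(6) -> e = 0; heap: [0-5 ALLOC][6-7 FREE][8-16 ALLOC][17-19 ALLOC][20-20 ALLOC][21-36 FREE]
Op 9: f = malloc(5) -> f = 21; heap: [0-5 ALLOC][6-7 FREE][8-16 ALLOC][17-19 ALLOC][20-20 ALLOC][21-25 ALLOC][26-36 FREE]
Op 10: free(c) -> (freed c); heap: [0-5 ALLOC][6-7 FREE][8-16 ALLOC][17-19 FREE][20-20 ALLOC][21-25 ALLOC][26-36 FREE]
Free blocks: [2 3 11] total_free=16 largest=11 -> 100*(16-11)/16 = 500/16 = 31.25 -> rounds to 31

Answer: 31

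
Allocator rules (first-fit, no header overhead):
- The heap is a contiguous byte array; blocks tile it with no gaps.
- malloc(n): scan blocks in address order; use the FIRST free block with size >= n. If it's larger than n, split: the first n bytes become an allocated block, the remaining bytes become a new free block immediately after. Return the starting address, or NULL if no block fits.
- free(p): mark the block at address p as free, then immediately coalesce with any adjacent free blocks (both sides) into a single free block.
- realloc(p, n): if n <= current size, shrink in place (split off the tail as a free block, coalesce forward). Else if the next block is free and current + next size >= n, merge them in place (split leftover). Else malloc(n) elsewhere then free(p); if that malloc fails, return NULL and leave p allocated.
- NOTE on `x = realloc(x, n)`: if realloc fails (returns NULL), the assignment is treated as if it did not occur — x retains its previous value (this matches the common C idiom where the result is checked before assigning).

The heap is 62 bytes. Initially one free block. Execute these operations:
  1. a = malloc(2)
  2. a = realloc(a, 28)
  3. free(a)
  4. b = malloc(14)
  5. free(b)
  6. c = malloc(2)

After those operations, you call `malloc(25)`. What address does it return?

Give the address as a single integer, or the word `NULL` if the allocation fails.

Answer: 2

Derivation:
Op 1: a = malloc(2) -> a = 0; heap: [0-1 ALLOC][2-61 FREE]
Op 2: a = realloc(a, 28) -> a = 0; heap: [0-27 ALLOC][28-61 FREE]
Op 3: free(a) -> (freed a); heap: [0-61 FREE]
Op 4: b = malloc(14) -> b = 0; heap: [0-13 ALLOC][14-61 FREE]
Op 5: free(b) -> (freed b); heap: [0-61 FREE]
Op 6: c = malloc(2) -> c = 0; heap: [0-1 ALLOC][2-61 FREE]
malloc(25): first-fit scan over [0-1 ALLOC][2-61 FREE] -> 2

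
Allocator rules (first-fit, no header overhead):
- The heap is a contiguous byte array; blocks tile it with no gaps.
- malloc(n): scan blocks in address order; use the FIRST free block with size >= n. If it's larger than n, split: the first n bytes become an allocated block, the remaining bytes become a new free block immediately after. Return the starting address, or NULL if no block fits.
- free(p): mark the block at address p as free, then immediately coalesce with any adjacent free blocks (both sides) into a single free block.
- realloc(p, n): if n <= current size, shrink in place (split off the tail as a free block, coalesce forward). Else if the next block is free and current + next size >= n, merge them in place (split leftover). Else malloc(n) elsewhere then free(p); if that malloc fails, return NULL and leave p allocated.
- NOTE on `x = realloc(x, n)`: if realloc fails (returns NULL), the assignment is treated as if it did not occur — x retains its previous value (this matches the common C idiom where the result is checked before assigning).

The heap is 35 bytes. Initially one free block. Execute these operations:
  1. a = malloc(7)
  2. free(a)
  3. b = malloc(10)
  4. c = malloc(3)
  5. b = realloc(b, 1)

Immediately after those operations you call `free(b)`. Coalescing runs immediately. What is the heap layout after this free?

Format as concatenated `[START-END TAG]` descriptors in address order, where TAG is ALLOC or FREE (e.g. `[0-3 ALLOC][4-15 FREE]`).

Op 1: a = malloc(7) -> a = 0; heap: [0-6 ALLOC][7-34 FREE]
Op 2: free(a) -> (freed a); heap: [0-34 FREE]
Op 3: b = malloc(10) -> b = 0; heap: [0-9 ALLOC][10-34 FREE]
Op 4: c = malloc(3) -> c = 10; heap: [0-9 ALLOC][10-12 ALLOC][13-34 FREE]
Op 5: b = realloc(b, 1) -> b = 0; heap: [0-0 ALLOC][1-9 FREE][10-12 ALLOC][13-34 FREE]
free(b): b = 0 -> block [0-0 ALLOC]; mark free, coalesce with adjacent free neighbors -> [0-9 FREE][10-12 ALLOC][13-34 FREE]

Answer: [0-9 FREE][10-12 ALLOC][13-34 FREE]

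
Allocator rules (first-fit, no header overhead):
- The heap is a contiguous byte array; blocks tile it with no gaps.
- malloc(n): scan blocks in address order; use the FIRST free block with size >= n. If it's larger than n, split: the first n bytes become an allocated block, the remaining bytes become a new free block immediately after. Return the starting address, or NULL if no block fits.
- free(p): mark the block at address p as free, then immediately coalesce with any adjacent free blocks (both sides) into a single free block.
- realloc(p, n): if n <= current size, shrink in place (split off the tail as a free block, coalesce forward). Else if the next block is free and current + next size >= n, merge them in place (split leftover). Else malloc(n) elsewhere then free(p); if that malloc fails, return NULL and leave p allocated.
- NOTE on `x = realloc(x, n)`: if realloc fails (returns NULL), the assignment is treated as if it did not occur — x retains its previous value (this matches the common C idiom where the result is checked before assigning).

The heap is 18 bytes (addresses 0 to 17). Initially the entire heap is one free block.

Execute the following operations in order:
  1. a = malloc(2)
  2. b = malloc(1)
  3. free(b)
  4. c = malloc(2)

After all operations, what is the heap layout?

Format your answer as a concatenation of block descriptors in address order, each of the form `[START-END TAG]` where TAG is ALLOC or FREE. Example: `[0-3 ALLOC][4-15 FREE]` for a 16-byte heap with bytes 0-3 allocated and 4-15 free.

Answer: [0-1 ALLOC][2-3 ALLOC][4-17 FREE]

Derivation:
Op 1: a = malloc(2) -> a = 0; heap: [0-1 ALLOC][2-17 FREE]
Op 2: b = malloc(1) -> b = 2; heap: [0-1 ALLOC][2-2 ALLOC][3-17 FREE]
Op 3: free(b) -> (freed b); heap: [0-1 ALLOC][2-17 FREE]
Op 4: c = malloc(2) -> c = 2; heap: [0-1 ALLOC][2-3 ALLOC][4-17 FREE]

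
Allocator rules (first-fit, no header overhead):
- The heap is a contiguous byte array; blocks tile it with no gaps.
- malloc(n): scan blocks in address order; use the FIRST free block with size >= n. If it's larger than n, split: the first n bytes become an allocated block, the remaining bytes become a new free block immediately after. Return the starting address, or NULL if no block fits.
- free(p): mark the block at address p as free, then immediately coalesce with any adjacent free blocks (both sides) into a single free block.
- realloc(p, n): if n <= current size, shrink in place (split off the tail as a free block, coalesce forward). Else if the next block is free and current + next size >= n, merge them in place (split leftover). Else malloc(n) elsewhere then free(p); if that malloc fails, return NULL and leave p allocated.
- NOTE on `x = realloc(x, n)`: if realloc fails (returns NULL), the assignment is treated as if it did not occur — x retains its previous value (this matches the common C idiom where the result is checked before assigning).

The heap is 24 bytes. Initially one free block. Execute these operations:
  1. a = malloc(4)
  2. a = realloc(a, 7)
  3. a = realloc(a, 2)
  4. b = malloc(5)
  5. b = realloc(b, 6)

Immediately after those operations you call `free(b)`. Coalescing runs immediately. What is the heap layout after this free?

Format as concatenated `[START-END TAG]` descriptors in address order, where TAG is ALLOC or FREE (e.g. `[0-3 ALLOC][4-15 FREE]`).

Op 1: a = malloc(4) -> a = 0; heap: [0-3 ALLOC][4-23 FREE]
Op 2: a = realloc(a, 7) -> a = 0; heap: [0-6 ALLOC][7-23 FREE]
Op 3: a = realloc(a, 2) -> a = 0; heap: [0-1 ALLOC][2-23 FREE]
Op 4: b = malloc(5) -> b = 2; heap: [0-1 ALLOC][2-6 ALLOC][7-23 FREE]
Op 5: b = realloc(b, 6) -> b = 2; heap: [0-1 ALLOC][2-7 ALLOC][8-23 FREE]
free(b): b = 2 -> block [2-7 ALLOC]; mark free, coalesce with adjacent free neighbors -> [0-1 ALLOC][2-23 FREE]

Answer: [0-1 ALLOC][2-23 FREE]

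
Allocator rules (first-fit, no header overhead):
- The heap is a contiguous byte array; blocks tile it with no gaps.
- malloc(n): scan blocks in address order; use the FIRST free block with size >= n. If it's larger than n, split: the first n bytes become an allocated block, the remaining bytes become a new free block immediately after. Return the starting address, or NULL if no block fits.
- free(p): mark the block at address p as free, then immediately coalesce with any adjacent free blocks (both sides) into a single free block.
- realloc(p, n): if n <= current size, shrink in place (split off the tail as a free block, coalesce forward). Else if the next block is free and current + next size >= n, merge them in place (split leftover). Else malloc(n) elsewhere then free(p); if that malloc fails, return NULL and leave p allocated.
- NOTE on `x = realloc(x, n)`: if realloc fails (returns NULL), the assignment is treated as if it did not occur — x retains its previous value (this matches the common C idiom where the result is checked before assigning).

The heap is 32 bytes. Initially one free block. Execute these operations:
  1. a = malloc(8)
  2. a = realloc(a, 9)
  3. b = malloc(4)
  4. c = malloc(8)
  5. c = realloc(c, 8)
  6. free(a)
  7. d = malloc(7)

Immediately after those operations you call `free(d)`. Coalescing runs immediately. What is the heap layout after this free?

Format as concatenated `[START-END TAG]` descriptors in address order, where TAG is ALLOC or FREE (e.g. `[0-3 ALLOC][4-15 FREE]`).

Answer: [0-8 FREE][9-12 ALLOC][13-20 ALLOC][21-31 FREE]

Derivation:
Op 1: a = malloc(8) -> a = 0; heap: [0-7 ALLOC][8-31 FREE]
Op 2: a = realloc(a, 9) -> a = 0; heap: [0-8 ALLOC][9-31 FREE]
Op 3: b = malloc(4) -> b = 9; heap: [0-8 ALLOC][9-12 ALLOC][13-31 FREE]
Op 4: c = malloc(8) -> c = 13; heap: [0-8 ALLOC][9-12 ALLOC][13-20 ALLOC][21-31 FREE]
Op 5: c = realloc(c, 8) -> c = 13; heap: [0-8 ALLOC][9-12 ALLOC][13-20 ALLOC][21-31 FREE]
Op 6: free(a) -> (freed a); heap: [0-8 FREE][9-12 ALLOC][13-20 ALLOC][21-31 FREE]
Op 7: d = malloc(7) -> d = 0; heap: [0-6 ALLOC][7-8 FREE][9-12 ALLOC][13-20 ALLOC][21-31 FREE]
free(d): d = 0 -> block [0-6 ALLOC]; mark free, coalesce with adjacent free neighbors -> [0-8 FREE][9-12 ALLOC][13-20 ALLOC][21-31 FREE]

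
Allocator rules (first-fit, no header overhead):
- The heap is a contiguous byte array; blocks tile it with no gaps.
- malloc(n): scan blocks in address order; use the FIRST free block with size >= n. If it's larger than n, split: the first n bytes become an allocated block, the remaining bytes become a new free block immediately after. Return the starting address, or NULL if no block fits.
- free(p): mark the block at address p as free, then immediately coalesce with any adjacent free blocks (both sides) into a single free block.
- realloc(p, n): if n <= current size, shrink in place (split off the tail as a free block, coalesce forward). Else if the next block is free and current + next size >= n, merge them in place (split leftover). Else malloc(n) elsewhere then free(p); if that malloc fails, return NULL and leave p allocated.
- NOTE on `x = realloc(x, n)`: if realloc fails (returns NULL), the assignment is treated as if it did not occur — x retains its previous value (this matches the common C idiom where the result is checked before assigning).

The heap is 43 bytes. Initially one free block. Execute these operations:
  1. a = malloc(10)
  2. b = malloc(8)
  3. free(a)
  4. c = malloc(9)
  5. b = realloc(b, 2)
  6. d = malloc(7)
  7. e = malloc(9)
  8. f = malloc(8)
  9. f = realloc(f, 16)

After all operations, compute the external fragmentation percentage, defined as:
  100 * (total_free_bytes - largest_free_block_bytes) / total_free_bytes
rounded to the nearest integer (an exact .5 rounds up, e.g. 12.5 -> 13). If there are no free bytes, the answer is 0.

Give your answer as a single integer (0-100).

Answer: 13

Derivation:
Op 1: a = malloc(10) -> a = 0; heap: [0-9 ALLOC][10-42 FREE]
Op 2: b = malloc(8) -> b = 10; heap: [0-9 ALLOC][10-17 ALLOC][18-42 FREE]
Op 3: free(a) -> (freed a); heap: [0-9 FREE][10-17 ALLOC][18-42 FREE]
Op 4: c = malloc(9) -> c = 0; heap: [0-8 ALLOC][9-9 FREE][10-17 ALLOC][18-42 FREE]
Op 5: b = realloc(b, 2) -> b = 10; heap: [0-8 ALLOC][9-9 FREE][10-11 ALLOC][12-42 FREE]
Op 6: d = malloc(7) -> d = 12; heap: [0-8 ALLOC][9-9 FREE][10-11 ALLOC][12-18 ALLOC][19-42 FREE]
Op 7: e = malloc(9) -> e = 19; heap: [0-8 ALLOC][9-9 FREE][10-11 ALLOC][12-18 ALLOC][19-27 ALLOC][28-42 FREE]
Op 8: f = malloc(8) -> f = 28; heap: [0-8 ALLOC][9-9 FREE][10-11 ALLOC][12-18 ALLOC][19-27 ALLOC][28-35 ALLOC][36-42 FREE]
Op 9: f = realloc(f, 16) -> NULL (f unchanged); heap: [0-8 ALLOC][9-9 FREE][10-11 ALLOC][12-18 ALLOC][19-27 ALLOC][28-35 ALLOC][36-42 FREE]
Free blocks: [1 7] total_free=8 largest=7 -> 100*(8-7)/8 = 100/8 = 12.5 -> rounds to 13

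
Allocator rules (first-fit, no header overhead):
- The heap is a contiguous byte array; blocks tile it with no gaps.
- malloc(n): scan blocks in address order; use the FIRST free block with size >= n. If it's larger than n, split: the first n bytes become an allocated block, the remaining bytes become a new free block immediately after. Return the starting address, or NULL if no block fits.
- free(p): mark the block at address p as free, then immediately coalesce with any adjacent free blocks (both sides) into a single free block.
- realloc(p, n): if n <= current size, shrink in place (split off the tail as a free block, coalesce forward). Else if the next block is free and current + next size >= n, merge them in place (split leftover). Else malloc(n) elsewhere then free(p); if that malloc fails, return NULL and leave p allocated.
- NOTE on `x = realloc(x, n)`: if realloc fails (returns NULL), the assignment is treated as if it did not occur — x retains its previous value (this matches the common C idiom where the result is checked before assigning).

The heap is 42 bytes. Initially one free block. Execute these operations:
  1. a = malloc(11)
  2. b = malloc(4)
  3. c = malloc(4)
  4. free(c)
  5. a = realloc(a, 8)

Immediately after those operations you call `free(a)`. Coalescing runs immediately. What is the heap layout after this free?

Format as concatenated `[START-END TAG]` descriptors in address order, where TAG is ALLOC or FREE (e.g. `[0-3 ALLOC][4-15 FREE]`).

Answer: [0-10 FREE][11-14 ALLOC][15-41 FREE]

Derivation:
Op 1: a = malloc(11) -> a = 0; heap: [0-10 ALLOC][11-41 FREE]
Op 2: b = malloc(4) -> b = 11; heap: [0-10 ALLOC][11-14 ALLOC][15-41 FREE]
Op 3: c = malloc(4) -> c = 15; heap: [0-10 ALLOC][11-14 ALLOC][15-18 ALLOC][19-41 FREE]
Op 4: free(c) -> (freed c); heap: [0-10 ALLOC][11-14 ALLOC][15-41 FREE]
Op 5: a = realloc(a, 8) -> a = 0; heap: [0-7 ALLOC][8-10 FREE][11-14 ALLOC][15-41 FREE]
free(a): a = 0 -> block [0-7 ALLOC]; mark free, coalesce with adjacent free neighbors -> [0-10 FREE][11-14 ALLOC][15-41 FREE]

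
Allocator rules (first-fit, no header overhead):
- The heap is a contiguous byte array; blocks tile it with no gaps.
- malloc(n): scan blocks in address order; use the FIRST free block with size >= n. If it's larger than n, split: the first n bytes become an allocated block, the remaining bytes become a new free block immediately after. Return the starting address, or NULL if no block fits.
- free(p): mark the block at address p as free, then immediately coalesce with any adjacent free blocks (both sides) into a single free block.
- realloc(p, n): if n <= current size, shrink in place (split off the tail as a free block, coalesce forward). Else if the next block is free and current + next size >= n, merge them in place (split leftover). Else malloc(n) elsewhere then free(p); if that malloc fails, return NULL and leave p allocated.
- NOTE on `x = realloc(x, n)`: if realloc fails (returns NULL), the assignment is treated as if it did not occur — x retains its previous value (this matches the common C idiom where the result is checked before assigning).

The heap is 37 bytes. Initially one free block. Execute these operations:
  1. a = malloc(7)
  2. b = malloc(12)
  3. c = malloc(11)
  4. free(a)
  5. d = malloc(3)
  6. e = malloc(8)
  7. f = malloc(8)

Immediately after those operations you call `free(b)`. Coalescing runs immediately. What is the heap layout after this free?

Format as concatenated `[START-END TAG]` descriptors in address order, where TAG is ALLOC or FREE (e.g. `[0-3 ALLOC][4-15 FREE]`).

Op 1: a = malloc(7) -> a = 0; heap: [0-6 ALLOC][7-36 FREE]
Op 2: b = malloc(12) -> b = 7; heap: [0-6 ALLOC][7-18 ALLOC][19-36 FREE]
Op 3: c = malloc(11) -> c = 19; heap: [0-6 ALLOC][7-18 ALLOC][19-29 ALLOC][30-36 FREE]
Op 4: free(a) -> (freed a); heap: [0-6 FREE][7-18 ALLOC][19-29 ALLOC][30-36 FREE]
Op 5: d = malloc(3) -> d = 0; heap: [0-2 ALLOC][3-6 FREE][7-18 ALLOC][19-29 ALLOC][30-36 FREE]
Op 6: e = malloc(8) -> e = NULL; heap: [0-2 ALLOC][3-6 FREE][7-18 ALLOC][19-29 ALLOC][30-36 FREE]
Op 7: f = malloc(8) -> f = NULL; heap: [0-2 ALLOC][3-6 FREE][7-18 ALLOC][19-29 ALLOC][30-36 FREE]
free(b): b = 7 -> block [7-18 ALLOC]; mark free, coalesce with adjacent free neighbors -> [0-2 ALLOC][3-18 FREE][19-29 ALLOC][30-36 FREE]

Answer: [0-2 ALLOC][3-18 FREE][19-29 ALLOC][30-36 FREE]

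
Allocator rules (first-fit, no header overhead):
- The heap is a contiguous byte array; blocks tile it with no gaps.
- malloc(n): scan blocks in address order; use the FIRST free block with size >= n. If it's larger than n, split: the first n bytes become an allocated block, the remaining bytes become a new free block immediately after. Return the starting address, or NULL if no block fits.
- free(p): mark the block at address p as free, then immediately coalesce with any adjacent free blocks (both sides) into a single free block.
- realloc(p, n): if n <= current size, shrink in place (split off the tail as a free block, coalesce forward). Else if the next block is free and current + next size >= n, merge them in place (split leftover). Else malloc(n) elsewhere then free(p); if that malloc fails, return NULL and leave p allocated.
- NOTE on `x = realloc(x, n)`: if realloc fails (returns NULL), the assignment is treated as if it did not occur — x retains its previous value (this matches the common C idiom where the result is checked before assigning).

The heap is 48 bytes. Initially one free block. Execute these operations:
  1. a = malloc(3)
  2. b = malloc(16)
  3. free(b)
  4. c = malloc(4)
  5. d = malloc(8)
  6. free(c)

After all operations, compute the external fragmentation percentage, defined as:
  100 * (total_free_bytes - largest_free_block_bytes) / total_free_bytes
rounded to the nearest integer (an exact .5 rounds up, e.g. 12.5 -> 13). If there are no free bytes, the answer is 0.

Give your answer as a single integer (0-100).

Answer: 11

Derivation:
Op 1: a = malloc(3) -> a = 0; heap: [0-2 ALLOC][3-47 FREE]
Op 2: b = malloc(16) -> b = 3; heap: [0-2 ALLOC][3-18 ALLOC][19-47 FREE]
Op 3: free(b) -> (freed b); heap: [0-2 ALLOC][3-47 FREE]
Op 4: c = malloc(4) -> c = 3; heap: [0-2 ALLOC][3-6 ALLOC][7-47 FREE]
Op 5: d = malloc(8) -> d = 7; heap: [0-2 ALLOC][3-6 ALLOC][7-14 ALLOC][15-47 FREE]
Op 6: free(c) -> (freed c); heap: [0-2 ALLOC][3-6 FREE][7-14 ALLOC][15-47 FREE]
Free blocks: [4 33] total_free=37 largest=33 -> 100*(37-33)/37 = 400/37 ≈ 10.811 -> rounds to 11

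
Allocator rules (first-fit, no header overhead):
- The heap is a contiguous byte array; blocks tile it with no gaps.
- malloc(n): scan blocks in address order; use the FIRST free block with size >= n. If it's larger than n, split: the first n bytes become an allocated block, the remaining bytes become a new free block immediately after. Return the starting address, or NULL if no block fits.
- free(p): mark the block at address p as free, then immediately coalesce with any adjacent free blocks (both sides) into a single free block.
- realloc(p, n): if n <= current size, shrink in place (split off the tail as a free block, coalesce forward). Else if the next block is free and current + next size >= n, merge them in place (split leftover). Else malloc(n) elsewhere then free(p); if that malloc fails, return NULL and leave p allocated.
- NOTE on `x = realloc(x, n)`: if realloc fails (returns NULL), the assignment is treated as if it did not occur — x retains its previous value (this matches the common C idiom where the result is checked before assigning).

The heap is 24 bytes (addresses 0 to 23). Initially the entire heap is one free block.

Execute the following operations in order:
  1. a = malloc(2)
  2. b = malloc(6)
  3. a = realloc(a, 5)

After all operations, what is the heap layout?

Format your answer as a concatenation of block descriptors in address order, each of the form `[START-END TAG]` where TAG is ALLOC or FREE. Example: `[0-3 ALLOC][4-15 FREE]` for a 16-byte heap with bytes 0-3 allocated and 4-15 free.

Answer: [0-1 FREE][2-7 ALLOC][8-12 ALLOC][13-23 FREE]

Derivation:
Op 1: a = malloc(2) -> a = 0; heap: [0-1 ALLOC][2-23 FREE]
Op 2: b = malloc(6) -> b = 2; heap: [0-1 ALLOC][2-7 ALLOC][8-23 FREE]
Op 3: a = realloc(a, 5) -> a = 8; heap: [0-1 FREE][2-7 ALLOC][8-12 ALLOC][13-23 FREE]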